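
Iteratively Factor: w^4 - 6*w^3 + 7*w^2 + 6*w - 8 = (w + 1)*(w^3 - 7*w^2 + 14*w - 8) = (w - 1)*(w + 1)*(w^2 - 6*w + 8) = (w - 2)*(w - 1)*(w + 1)*(w - 4)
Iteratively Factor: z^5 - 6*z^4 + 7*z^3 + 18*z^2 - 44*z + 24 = (z - 2)*(z^4 - 4*z^3 - z^2 + 16*z - 12) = (z - 2)*(z + 2)*(z^3 - 6*z^2 + 11*z - 6) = (z - 2)*(z - 1)*(z + 2)*(z^2 - 5*z + 6) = (z - 3)*(z - 2)*(z - 1)*(z + 2)*(z - 2)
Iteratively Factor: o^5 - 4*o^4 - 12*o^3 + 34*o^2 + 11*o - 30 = (o - 5)*(o^4 + o^3 - 7*o^2 - o + 6) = (o - 5)*(o - 2)*(o^3 + 3*o^2 - o - 3) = (o - 5)*(o - 2)*(o + 1)*(o^2 + 2*o - 3) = (o - 5)*(o - 2)*(o + 1)*(o + 3)*(o - 1)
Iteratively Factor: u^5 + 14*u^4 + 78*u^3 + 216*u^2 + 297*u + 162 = (u + 3)*(u^4 + 11*u^3 + 45*u^2 + 81*u + 54) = (u + 3)^2*(u^3 + 8*u^2 + 21*u + 18) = (u + 3)^3*(u^2 + 5*u + 6) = (u + 3)^4*(u + 2)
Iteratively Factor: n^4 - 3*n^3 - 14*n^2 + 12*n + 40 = (n - 5)*(n^3 + 2*n^2 - 4*n - 8) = (n - 5)*(n + 2)*(n^2 - 4) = (n - 5)*(n + 2)^2*(n - 2)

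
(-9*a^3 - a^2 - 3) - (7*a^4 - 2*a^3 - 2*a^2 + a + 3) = -7*a^4 - 7*a^3 + a^2 - a - 6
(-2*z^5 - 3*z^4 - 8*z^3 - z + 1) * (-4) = 8*z^5 + 12*z^4 + 32*z^3 + 4*z - 4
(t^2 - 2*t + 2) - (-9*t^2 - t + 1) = 10*t^2 - t + 1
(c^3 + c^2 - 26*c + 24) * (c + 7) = c^4 + 8*c^3 - 19*c^2 - 158*c + 168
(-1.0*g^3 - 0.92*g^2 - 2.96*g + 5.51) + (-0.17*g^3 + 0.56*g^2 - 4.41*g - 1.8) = -1.17*g^3 - 0.36*g^2 - 7.37*g + 3.71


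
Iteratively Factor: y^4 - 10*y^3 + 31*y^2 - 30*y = (y)*(y^3 - 10*y^2 + 31*y - 30) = y*(y - 2)*(y^2 - 8*y + 15) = y*(y - 3)*(y - 2)*(y - 5)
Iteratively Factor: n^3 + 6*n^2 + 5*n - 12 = (n + 4)*(n^2 + 2*n - 3) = (n - 1)*(n + 4)*(n + 3)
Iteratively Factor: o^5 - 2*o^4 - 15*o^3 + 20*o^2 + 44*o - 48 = (o + 2)*(o^4 - 4*o^3 - 7*o^2 + 34*o - 24) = (o - 2)*(o + 2)*(o^3 - 2*o^2 - 11*o + 12) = (o - 4)*(o - 2)*(o + 2)*(o^2 + 2*o - 3) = (o - 4)*(o - 2)*(o - 1)*(o + 2)*(o + 3)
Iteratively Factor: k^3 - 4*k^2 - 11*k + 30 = (k + 3)*(k^2 - 7*k + 10) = (k - 2)*(k + 3)*(k - 5)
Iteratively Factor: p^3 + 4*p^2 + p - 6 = (p - 1)*(p^2 + 5*p + 6) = (p - 1)*(p + 2)*(p + 3)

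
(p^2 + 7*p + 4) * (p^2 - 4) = p^4 + 7*p^3 - 28*p - 16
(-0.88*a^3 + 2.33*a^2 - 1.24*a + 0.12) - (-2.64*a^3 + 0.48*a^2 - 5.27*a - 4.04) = 1.76*a^3 + 1.85*a^2 + 4.03*a + 4.16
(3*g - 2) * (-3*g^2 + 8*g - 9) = -9*g^3 + 30*g^2 - 43*g + 18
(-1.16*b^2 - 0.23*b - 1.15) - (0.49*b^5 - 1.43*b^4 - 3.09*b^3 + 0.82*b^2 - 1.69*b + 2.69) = -0.49*b^5 + 1.43*b^4 + 3.09*b^3 - 1.98*b^2 + 1.46*b - 3.84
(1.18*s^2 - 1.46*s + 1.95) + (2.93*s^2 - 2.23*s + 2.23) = 4.11*s^2 - 3.69*s + 4.18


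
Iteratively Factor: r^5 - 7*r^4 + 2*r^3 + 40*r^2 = (r - 4)*(r^4 - 3*r^3 - 10*r^2) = (r - 4)*(r + 2)*(r^3 - 5*r^2) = (r - 5)*(r - 4)*(r + 2)*(r^2) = r*(r - 5)*(r - 4)*(r + 2)*(r)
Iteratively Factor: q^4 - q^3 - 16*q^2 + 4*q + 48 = (q + 3)*(q^3 - 4*q^2 - 4*q + 16) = (q + 2)*(q + 3)*(q^2 - 6*q + 8) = (q - 4)*(q + 2)*(q + 3)*(q - 2)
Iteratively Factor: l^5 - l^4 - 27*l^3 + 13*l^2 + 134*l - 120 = (l - 5)*(l^4 + 4*l^3 - 7*l^2 - 22*l + 24) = (l - 5)*(l + 4)*(l^3 - 7*l + 6) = (l - 5)*(l - 1)*(l + 4)*(l^2 + l - 6) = (l - 5)*(l - 1)*(l + 3)*(l + 4)*(l - 2)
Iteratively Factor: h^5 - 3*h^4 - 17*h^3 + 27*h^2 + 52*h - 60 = (h + 2)*(h^4 - 5*h^3 - 7*h^2 + 41*h - 30) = (h + 2)*(h + 3)*(h^3 - 8*h^2 + 17*h - 10) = (h - 1)*(h + 2)*(h + 3)*(h^2 - 7*h + 10) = (h - 2)*(h - 1)*(h + 2)*(h + 3)*(h - 5)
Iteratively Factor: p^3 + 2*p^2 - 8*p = (p - 2)*(p^2 + 4*p) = (p - 2)*(p + 4)*(p)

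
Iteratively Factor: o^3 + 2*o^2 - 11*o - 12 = (o + 1)*(o^2 + o - 12) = (o + 1)*(o + 4)*(o - 3)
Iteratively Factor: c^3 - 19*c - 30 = (c - 5)*(c^2 + 5*c + 6) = (c - 5)*(c + 2)*(c + 3)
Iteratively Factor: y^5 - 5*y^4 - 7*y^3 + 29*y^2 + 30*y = (y + 1)*(y^4 - 6*y^3 - y^2 + 30*y) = (y - 5)*(y + 1)*(y^3 - y^2 - 6*y) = (y - 5)*(y + 1)*(y + 2)*(y^2 - 3*y) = y*(y - 5)*(y + 1)*(y + 2)*(y - 3)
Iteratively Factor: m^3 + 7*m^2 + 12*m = (m + 3)*(m^2 + 4*m) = (m + 3)*(m + 4)*(m)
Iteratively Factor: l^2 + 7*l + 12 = (l + 3)*(l + 4)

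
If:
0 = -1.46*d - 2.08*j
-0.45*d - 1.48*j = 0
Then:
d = 0.00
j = 0.00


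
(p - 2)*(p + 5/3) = p^2 - p/3 - 10/3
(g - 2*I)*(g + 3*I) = g^2 + I*g + 6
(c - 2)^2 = c^2 - 4*c + 4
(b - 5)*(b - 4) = b^2 - 9*b + 20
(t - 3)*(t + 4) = t^2 + t - 12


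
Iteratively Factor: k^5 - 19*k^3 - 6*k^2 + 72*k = (k - 4)*(k^4 + 4*k^3 - 3*k^2 - 18*k) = (k - 4)*(k + 3)*(k^3 + k^2 - 6*k) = (k - 4)*(k - 2)*(k + 3)*(k^2 + 3*k) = (k - 4)*(k - 2)*(k + 3)^2*(k)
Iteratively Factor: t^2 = (t)*(t)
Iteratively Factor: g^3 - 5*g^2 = (g)*(g^2 - 5*g) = g^2*(g - 5)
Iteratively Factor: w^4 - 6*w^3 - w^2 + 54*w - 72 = (w - 3)*(w^3 - 3*w^2 - 10*w + 24) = (w - 3)*(w - 2)*(w^2 - w - 12) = (w - 4)*(w - 3)*(w - 2)*(w + 3)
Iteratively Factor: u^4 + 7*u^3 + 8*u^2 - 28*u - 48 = (u + 4)*(u^3 + 3*u^2 - 4*u - 12) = (u + 2)*(u + 4)*(u^2 + u - 6) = (u - 2)*(u + 2)*(u + 4)*(u + 3)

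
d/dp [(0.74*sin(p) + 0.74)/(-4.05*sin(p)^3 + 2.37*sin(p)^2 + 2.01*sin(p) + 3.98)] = (5.994*sin(p)^3 + 7.2372*sin(p)^2 - 3.5076*sin(p) + 1.4578)*cos(p)/(16.4025*sin(p)^6 - 19.197*sin(p)^5 - 10.6641*sin(p)^4 - 22.7106*sin(p)^3 + 22.9053*sin(p)^2 + 15.9996*sin(p) + 15.8404)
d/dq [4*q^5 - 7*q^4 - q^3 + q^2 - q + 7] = 20*q^4 - 28*q^3 - 3*q^2 + 2*q - 1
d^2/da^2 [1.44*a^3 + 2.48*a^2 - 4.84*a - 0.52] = 8.64*a + 4.96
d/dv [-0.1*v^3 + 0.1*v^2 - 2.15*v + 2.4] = -0.3*v^2 + 0.2*v - 2.15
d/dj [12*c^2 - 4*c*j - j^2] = -4*c - 2*j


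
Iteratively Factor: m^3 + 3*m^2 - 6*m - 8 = (m + 4)*(m^2 - m - 2) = (m + 1)*(m + 4)*(m - 2)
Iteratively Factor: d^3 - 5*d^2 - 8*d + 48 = (d - 4)*(d^2 - d - 12) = (d - 4)^2*(d + 3)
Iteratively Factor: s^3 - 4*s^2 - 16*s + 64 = (s - 4)*(s^2 - 16) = (s - 4)*(s + 4)*(s - 4)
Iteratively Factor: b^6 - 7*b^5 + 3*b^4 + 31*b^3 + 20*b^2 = (b - 5)*(b^5 - 2*b^4 - 7*b^3 - 4*b^2) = (b - 5)*(b - 4)*(b^4 + 2*b^3 + b^2) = (b - 5)*(b - 4)*(b + 1)*(b^3 + b^2) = (b - 5)*(b - 4)*(b + 1)^2*(b^2) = b*(b - 5)*(b - 4)*(b + 1)^2*(b)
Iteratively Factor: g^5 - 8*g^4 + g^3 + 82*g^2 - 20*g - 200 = (g - 5)*(g^4 - 3*g^3 - 14*g^2 + 12*g + 40) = (g - 5)*(g + 2)*(g^3 - 5*g^2 - 4*g + 20) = (g - 5)*(g - 2)*(g + 2)*(g^2 - 3*g - 10) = (g - 5)^2*(g - 2)*(g + 2)*(g + 2)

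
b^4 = b^4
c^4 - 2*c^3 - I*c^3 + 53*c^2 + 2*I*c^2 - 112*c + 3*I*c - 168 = (c - 3)*(c + 1)*(c - 8*I)*(c + 7*I)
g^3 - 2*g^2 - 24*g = g*(g - 6)*(g + 4)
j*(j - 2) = j^2 - 2*j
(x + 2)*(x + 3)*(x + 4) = x^3 + 9*x^2 + 26*x + 24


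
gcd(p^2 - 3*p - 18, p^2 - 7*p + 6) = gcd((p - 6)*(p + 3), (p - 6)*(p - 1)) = p - 6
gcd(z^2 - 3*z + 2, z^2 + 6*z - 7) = z - 1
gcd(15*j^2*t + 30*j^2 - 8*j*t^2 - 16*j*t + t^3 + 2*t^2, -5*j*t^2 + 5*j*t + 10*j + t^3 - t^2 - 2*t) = -5*j + t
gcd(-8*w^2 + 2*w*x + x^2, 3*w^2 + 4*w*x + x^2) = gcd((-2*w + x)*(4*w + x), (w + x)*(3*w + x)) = 1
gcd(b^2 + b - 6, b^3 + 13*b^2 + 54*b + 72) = b + 3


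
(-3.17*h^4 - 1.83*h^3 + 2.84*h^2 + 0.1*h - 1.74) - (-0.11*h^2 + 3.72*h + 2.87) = -3.17*h^4 - 1.83*h^3 + 2.95*h^2 - 3.62*h - 4.61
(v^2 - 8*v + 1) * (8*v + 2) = 8*v^3 - 62*v^2 - 8*v + 2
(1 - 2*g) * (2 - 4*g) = 8*g^2 - 8*g + 2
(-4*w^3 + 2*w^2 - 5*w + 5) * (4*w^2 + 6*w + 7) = -16*w^5 - 16*w^4 - 36*w^3 + 4*w^2 - 5*w + 35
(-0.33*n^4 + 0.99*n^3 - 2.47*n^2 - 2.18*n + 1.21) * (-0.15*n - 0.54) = 0.0495*n^5 + 0.0297*n^4 - 0.1641*n^3 + 1.6608*n^2 + 0.9957*n - 0.6534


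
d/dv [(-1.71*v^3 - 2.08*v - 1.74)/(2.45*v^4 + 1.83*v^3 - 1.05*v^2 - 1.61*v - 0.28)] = (4.1895*v^6 + 17.0835*v^4 + 30.171*v^3 + 8.805*v^2 - 3.654*v - 2.219)/(6.0025*v^8 + 8.967*v^7 - 1.7961*v^6 - 11.732*v^5 - 6.1621*v^4 + 2.3562*v^3 + 3.1801*v^2 + 0.9016*v + 0.0784)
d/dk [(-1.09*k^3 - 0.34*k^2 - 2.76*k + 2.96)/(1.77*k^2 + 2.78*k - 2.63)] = (-1.9293*k^4 - 6.0604*k^3 + 12.5401*k^2 - 8.69*k - 0.970000000000001)/(3.1329*k^4 + 9.8412*k^3 - 1.5818*k^2 - 14.6228*k + 6.9169)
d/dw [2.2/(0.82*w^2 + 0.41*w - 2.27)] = (-3.608*w - 0.902)/(0.82*w^2 + 0.41*w - 2.27)^2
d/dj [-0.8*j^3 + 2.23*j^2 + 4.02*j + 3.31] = -2.4*j^2 + 4.46*j + 4.02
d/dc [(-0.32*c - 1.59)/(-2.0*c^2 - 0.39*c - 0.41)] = (0.64*c^2 + 0.1248*c - (0.32*c + 1.59)*(4.0*c + 0.39) + 0.1312)/(2.0*c^2 + 0.39*c + 0.41)^2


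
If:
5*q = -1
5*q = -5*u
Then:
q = -1/5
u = 1/5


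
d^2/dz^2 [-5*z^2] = -10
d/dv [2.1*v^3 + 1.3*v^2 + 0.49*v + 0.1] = 6.3*v^2 + 2.6*v + 0.49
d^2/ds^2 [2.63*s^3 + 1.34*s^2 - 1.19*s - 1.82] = 15.78*s + 2.68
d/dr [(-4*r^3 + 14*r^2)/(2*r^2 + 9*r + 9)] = 2*r*(-4*r^3 - 36*r^2 + 9*r + 126)/(4*r^4 + 36*r^3 + 117*r^2 + 162*r + 81)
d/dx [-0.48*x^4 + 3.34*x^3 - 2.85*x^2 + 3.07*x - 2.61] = -1.92*x^3 + 10.02*x^2 - 5.7*x + 3.07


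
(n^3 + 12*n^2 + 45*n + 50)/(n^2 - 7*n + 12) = (n^3 + 12*n^2 + 45*n + 50)/(n^2 - 7*n + 12)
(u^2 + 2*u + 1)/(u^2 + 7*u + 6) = (u + 1)/(u + 6)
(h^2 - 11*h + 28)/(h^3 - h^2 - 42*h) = (h - 4)/(h*(h + 6))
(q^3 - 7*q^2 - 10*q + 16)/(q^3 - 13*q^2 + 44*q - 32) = (q + 2)/(q - 4)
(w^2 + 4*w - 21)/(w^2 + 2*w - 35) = (w - 3)/(w - 5)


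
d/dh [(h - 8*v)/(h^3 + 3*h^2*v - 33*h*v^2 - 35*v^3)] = (h^3 + 3*h^2*v - 33*h*v^2 - 35*v^3 - 3*(h - 8*v)*(h^2 + 2*h*v - 11*v^2))/(h^3 + 3*h^2*v - 33*h*v^2 - 35*v^3)^2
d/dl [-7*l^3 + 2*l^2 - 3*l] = -21*l^2 + 4*l - 3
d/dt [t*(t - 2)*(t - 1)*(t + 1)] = 4*t^3 - 6*t^2 - 2*t + 2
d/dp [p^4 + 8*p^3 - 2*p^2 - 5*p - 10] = 4*p^3 + 24*p^2 - 4*p - 5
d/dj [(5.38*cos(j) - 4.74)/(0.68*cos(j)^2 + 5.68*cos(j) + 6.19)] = (3.6584*cos(j)^2 - 6.4464*cos(j) - 60.2254)*sin(j)/(0.4624*cos(j)^4 + 7.7248*cos(j)^3 + 40.6808*cos(j)^2 + 70.3184*cos(j) + 38.3161)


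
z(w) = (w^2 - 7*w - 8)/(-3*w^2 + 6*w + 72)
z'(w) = (2*w - 7)/(-3*w^2 + 6*w + 72) + (6*w - 6)*(w^2 - 7*w - 8)/(-3*w^2 + 6*w + 72)^2 = (-5*w^2 + 32*w - 152)/(3*(w^4 - 4*w^3 - 44*w^2 + 96*w + 576))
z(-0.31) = -0.08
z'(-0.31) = -0.10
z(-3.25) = 1.22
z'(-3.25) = -2.14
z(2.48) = -0.28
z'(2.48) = -0.07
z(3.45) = -0.36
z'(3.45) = -0.09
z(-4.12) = -10.38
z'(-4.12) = -83.34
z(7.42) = 0.10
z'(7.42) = -0.24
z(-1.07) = 0.01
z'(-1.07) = -0.15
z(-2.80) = 0.61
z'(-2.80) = -0.84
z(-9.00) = -0.60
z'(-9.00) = -0.05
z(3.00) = -0.32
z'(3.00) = -0.08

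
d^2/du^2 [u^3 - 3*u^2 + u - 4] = 6*u - 6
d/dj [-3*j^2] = -6*j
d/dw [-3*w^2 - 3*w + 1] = -6*w - 3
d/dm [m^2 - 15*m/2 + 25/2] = 2*m - 15/2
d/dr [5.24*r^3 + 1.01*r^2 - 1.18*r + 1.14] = 15.72*r^2 + 2.02*r - 1.18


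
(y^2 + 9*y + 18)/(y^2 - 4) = (y^2 + 9*y + 18)/(y^2 - 4)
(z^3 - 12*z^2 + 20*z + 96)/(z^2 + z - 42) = (z^2 - 6*z - 16)/(z + 7)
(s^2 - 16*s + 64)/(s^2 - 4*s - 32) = (s - 8)/(s + 4)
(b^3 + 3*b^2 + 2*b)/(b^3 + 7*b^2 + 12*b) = (b^2 + 3*b + 2)/(b^2 + 7*b + 12)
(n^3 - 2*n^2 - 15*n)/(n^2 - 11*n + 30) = n*(n + 3)/(n - 6)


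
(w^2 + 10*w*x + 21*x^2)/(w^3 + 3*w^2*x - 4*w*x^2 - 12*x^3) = (-w - 7*x)/(-w^2 + 4*x^2)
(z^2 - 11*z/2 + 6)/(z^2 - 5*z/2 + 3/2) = (z - 4)/(z - 1)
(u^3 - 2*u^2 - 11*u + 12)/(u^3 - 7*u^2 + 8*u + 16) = (u^2 + 2*u - 3)/(u^2 - 3*u - 4)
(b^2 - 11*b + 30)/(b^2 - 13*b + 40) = (b - 6)/(b - 8)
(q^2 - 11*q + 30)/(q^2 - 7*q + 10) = (q - 6)/(q - 2)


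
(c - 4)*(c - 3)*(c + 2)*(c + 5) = c^4 - 27*c^2 + 14*c + 120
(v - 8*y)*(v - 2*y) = v^2 - 10*v*y + 16*y^2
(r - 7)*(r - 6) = r^2 - 13*r + 42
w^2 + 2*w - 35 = (w - 5)*(w + 7)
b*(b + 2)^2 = b^3 + 4*b^2 + 4*b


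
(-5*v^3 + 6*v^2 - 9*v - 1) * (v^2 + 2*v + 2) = -5*v^5 - 4*v^4 - 7*v^3 - 7*v^2 - 20*v - 2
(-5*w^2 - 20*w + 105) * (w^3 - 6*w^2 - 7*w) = -5*w^5 + 10*w^4 + 260*w^3 - 490*w^2 - 735*w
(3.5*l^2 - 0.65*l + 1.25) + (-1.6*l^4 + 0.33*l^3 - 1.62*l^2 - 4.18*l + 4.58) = -1.6*l^4 + 0.33*l^3 + 1.88*l^2 - 4.83*l + 5.83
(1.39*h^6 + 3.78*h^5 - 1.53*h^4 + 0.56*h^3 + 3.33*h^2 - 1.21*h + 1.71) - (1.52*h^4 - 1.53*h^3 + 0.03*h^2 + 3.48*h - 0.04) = 1.39*h^6 + 3.78*h^5 - 3.05*h^4 + 2.09*h^3 + 3.3*h^2 - 4.69*h + 1.75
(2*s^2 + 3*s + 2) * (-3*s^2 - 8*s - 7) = -6*s^4 - 25*s^3 - 44*s^2 - 37*s - 14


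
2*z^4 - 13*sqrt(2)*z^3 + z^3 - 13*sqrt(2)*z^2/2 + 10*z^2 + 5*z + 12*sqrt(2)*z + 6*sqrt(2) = (z - 6*sqrt(2))*(z - sqrt(2))*(sqrt(2)*z + 1)*(sqrt(2)*z + sqrt(2)/2)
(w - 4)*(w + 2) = w^2 - 2*w - 8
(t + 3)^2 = t^2 + 6*t + 9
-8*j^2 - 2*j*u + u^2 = (-4*j + u)*(2*j + u)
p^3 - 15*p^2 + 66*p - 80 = (p - 8)*(p - 5)*(p - 2)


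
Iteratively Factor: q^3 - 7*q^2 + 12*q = (q - 3)*(q^2 - 4*q) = q*(q - 3)*(q - 4)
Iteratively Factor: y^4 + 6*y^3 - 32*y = (y + 4)*(y^3 + 2*y^2 - 8*y) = y*(y + 4)*(y^2 + 2*y - 8) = y*(y - 2)*(y + 4)*(y + 4)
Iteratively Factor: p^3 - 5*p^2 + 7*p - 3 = (p - 3)*(p^2 - 2*p + 1) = (p - 3)*(p - 1)*(p - 1)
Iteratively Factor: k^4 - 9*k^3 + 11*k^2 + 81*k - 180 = (k - 4)*(k^3 - 5*k^2 - 9*k + 45) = (k - 4)*(k + 3)*(k^2 - 8*k + 15) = (k - 4)*(k - 3)*(k + 3)*(k - 5)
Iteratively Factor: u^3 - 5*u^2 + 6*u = (u - 3)*(u^2 - 2*u) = (u - 3)*(u - 2)*(u)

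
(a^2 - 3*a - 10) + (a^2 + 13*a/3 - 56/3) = 2*a^2 + 4*a/3 - 86/3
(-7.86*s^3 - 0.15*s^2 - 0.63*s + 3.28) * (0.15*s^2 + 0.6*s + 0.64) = -1.179*s^5 - 4.7385*s^4 - 5.2149*s^3 + 0.0179999999999999*s^2 + 1.5648*s + 2.0992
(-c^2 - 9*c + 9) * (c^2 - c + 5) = -c^4 - 8*c^3 + 13*c^2 - 54*c + 45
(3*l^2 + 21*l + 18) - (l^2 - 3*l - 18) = 2*l^2 + 24*l + 36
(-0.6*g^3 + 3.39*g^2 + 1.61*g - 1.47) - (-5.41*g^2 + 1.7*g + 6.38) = -0.6*g^3 + 8.8*g^2 - 0.0899999999999999*g - 7.85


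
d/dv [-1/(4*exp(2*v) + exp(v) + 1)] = (8*exp(v) + 1)*exp(v)/(4*exp(2*v) + exp(v) + 1)^2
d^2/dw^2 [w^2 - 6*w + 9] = 2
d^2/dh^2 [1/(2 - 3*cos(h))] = 3*(-3*sin(h)^2 + 2*cos(h) - 3)/(3*cos(h) - 2)^3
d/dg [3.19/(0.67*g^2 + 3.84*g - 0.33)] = (-4.2746*g - 12.2496)/(0.67*g^2 + 3.84*g - 0.33)^2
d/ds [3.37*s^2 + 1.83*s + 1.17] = 6.74*s + 1.83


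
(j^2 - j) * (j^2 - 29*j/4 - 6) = j^4 - 33*j^3/4 + 5*j^2/4 + 6*j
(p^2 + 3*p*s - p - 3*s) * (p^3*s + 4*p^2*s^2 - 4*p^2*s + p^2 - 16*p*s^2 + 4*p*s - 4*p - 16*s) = p^5*s + 7*p^4*s^2 - 5*p^4*s + p^4 + 12*p^3*s^3 - 35*p^3*s^2 + 11*p^3*s - 5*p^3 - 60*p^2*s^3 + 40*p^2*s^2 - 35*p^2*s + 4*p^2 + 48*p*s^3 - 60*p*s^2 + 28*p*s + 48*s^2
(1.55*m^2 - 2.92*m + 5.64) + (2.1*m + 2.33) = 1.55*m^2 - 0.82*m + 7.97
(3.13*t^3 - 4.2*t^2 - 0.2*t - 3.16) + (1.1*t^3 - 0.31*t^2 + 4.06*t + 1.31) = 4.23*t^3 - 4.51*t^2 + 3.86*t - 1.85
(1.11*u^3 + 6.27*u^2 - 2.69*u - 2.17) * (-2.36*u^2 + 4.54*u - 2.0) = -2.6196*u^5 - 9.7578*u^4 + 32.5942*u^3 - 19.6314*u^2 - 4.4718*u + 4.34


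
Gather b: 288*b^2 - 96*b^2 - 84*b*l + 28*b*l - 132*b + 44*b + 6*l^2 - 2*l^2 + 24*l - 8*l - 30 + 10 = 192*b^2 + b*(-56*l - 88) + 4*l^2 + 16*l - 20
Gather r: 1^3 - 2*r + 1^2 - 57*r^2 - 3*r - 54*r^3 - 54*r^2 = -54*r^3 - 111*r^2 - 5*r + 2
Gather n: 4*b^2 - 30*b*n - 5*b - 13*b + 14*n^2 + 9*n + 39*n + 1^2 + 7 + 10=4*b^2 - 18*b + 14*n^2 + n*(48 - 30*b) + 18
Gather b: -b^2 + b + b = -b^2 + 2*b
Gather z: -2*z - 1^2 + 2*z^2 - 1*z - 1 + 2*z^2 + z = 4*z^2 - 2*z - 2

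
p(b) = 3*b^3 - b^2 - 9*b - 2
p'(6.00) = 303.00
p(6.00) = 556.00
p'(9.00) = 702.00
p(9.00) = 2023.00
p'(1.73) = 14.48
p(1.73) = -5.03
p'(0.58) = -7.13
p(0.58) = -6.97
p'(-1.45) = 12.82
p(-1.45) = -0.20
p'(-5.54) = 278.30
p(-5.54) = -492.93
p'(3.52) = 95.47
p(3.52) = 84.77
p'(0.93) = -3.08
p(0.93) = -8.82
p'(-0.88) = -0.27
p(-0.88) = 3.10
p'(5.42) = 244.55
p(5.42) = 397.50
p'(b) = 9*b^2 - 2*b - 9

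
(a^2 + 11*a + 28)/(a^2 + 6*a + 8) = (a + 7)/(a + 2)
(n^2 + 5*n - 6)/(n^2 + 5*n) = (n^2 + 5*n - 6)/(n*(n + 5))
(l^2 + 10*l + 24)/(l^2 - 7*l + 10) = (l^2 + 10*l + 24)/(l^2 - 7*l + 10)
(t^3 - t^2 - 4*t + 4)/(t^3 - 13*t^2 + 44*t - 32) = (t^2 - 4)/(t^2 - 12*t + 32)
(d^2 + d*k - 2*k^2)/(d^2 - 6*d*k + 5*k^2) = (d + 2*k)/(d - 5*k)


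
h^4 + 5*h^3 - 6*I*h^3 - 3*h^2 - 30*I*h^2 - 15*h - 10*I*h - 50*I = (h + 5)*(h - 5*I)*(h - 2*I)*(h + I)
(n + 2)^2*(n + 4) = n^3 + 8*n^2 + 20*n + 16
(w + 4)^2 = w^2 + 8*w + 16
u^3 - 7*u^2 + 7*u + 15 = (u - 5)*(u - 3)*(u + 1)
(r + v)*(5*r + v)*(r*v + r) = 5*r^3*v + 5*r^3 + 6*r^2*v^2 + 6*r^2*v + r*v^3 + r*v^2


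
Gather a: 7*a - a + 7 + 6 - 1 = 6*a + 12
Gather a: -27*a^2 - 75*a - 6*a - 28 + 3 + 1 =-27*a^2 - 81*a - 24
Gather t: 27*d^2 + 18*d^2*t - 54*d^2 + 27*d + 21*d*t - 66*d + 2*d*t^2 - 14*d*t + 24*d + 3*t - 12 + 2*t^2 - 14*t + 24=-27*d^2 - 15*d + t^2*(2*d + 2) + t*(18*d^2 + 7*d - 11) + 12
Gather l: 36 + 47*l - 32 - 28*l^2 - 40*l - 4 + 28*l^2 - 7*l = 0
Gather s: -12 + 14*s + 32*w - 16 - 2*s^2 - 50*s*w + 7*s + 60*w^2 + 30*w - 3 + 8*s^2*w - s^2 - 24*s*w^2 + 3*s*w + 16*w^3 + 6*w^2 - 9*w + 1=s^2*(8*w - 3) + s*(-24*w^2 - 47*w + 21) + 16*w^3 + 66*w^2 + 53*w - 30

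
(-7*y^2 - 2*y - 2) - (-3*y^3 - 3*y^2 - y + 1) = 3*y^3 - 4*y^2 - y - 3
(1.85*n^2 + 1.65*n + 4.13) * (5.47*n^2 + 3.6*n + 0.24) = 10.1195*n^4 + 15.6855*n^3 + 28.9751*n^2 + 15.264*n + 0.9912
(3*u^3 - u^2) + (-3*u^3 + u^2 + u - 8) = u - 8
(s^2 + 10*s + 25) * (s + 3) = s^3 + 13*s^2 + 55*s + 75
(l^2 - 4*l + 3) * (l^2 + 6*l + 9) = l^4 + 2*l^3 - 12*l^2 - 18*l + 27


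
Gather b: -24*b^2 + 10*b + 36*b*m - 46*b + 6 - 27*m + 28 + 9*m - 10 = -24*b^2 + b*(36*m - 36) - 18*m + 24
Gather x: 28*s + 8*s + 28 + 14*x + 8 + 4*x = 36*s + 18*x + 36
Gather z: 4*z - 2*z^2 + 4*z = -2*z^2 + 8*z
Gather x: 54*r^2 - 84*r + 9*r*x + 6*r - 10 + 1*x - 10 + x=54*r^2 - 78*r + x*(9*r + 2) - 20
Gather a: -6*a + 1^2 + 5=6 - 6*a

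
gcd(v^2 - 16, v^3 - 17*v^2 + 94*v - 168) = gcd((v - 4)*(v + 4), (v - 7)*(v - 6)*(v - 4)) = v - 4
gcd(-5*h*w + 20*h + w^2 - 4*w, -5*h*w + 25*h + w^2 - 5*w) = -5*h + w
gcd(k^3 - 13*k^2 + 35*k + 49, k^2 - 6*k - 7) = k^2 - 6*k - 7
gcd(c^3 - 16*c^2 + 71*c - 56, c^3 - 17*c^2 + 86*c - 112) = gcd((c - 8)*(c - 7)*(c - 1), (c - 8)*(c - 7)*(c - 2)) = c^2 - 15*c + 56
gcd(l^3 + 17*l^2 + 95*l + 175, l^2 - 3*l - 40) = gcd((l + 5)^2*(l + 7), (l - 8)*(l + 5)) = l + 5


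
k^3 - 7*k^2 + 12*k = k*(k - 4)*(k - 3)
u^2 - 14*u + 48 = (u - 8)*(u - 6)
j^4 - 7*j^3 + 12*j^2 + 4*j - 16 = (j - 4)*(j - 2)^2*(j + 1)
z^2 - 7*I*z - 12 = (z - 4*I)*(z - 3*I)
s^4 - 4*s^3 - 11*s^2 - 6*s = s*(s - 6)*(s + 1)^2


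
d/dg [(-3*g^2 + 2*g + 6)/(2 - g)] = (3*g^2 - 12*g + 10)/(g^2 - 4*g + 4)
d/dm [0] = 0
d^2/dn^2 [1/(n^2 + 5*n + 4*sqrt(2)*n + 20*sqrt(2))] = 2*(-n^2 - 4*sqrt(2)*n - 5*n + (2*n + 5 + 4*sqrt(2))^2 - 20*sqrt(2))/(n^2 + 5*n + 4*sqrt(2)*n + 20*sqrt(2))^3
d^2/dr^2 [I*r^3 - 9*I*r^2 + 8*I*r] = 6*I*(r - 3)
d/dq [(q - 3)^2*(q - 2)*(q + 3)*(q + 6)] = 5*q^4 + 4*q^3 - 99*q^2 + 54*q + 216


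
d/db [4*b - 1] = 4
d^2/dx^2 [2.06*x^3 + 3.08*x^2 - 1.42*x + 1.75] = 12.36*x + 6.16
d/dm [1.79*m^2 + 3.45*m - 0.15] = 3.58*m + 3.45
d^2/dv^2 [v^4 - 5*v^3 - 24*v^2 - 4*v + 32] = 12*v^2 - 30*v - 48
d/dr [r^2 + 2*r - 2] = 2*r + 2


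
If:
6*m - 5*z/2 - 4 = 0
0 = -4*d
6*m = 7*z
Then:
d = 0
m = 28/27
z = 8/9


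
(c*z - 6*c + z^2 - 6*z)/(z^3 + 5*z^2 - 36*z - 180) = (c + z)/(z^2 + 11*z + 30)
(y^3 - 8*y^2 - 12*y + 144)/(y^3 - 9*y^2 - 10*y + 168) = (y - 6)/(y - 7)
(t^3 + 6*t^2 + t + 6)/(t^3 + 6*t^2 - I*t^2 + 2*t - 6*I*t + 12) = (t - I)/(t - 2*I)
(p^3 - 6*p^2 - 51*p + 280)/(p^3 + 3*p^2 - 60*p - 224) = (p - 5)/(p + 4)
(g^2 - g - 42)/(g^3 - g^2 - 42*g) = 1/g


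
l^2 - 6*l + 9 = (l - 3)^2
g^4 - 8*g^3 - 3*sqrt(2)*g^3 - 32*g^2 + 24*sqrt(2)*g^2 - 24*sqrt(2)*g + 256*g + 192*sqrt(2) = (g - 8)*(g - 6*sqrt(2))*(g + sqrt(2))*(g + 2*sqrt(2))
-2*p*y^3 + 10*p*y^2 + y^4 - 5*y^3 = y^2*(-2*p + y)*(y - 5)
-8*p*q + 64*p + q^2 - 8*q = (-8*p + q)*(q - 8)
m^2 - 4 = (m - 2)*(m + 2)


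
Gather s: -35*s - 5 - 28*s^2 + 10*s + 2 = -28*s^2 - 25*s - 3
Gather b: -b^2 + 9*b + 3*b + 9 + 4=-b^2 + 12*b + 13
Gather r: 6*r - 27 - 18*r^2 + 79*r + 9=-18*r^2 + 85*r - 18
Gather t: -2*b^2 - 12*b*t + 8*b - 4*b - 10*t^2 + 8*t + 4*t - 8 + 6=-2*b^2 + 4*b - 10*t^2 + t*(12 - 12*b) - 2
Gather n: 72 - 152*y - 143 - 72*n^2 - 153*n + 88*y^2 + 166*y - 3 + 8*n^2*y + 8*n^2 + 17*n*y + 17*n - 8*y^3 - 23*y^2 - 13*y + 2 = n^2*(8*y - 64) + n*(17*y - 136) - 8*y^3 + 65*y^2 + y - 72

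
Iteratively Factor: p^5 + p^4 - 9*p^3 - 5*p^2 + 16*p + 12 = (p + 1)*(p^4 - 9*p^2 + 4*p + 12) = (p - 2)*(p + 1)*(p^3 + 2*p^2 - 5*p - 6) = (p - 2)*(p + 1)*(p + 3)*(p^2 - p - 2) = (p - 2)^2*(p + 1)*(p + 3)*(p + 1)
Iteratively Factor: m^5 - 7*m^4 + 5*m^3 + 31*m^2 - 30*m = (m - 5)*(m^4 - 2*m^3 - 5*m^2 + 6*m) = (m - 5)*(m - 3)*(m^3 + m^2 - 2*m) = m*(m - 5)*(m - 3)*(m^2 + m - 2) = m*(m - 5)*(m - 3)*(m + 2)*(m - 1)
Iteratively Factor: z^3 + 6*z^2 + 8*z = (z + 2)*(z^2 + 4*z) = z*(z + 2)*(z + 4)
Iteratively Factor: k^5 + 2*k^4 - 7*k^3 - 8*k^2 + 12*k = (k + 3)*(k^4 - k^3 - 4*k^2 + 4*k) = (k - 2)*(k + 3)*(k^3 + k^2 - 2*k) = (k - 2)*(k - 1)*(k + 3)*(k^2 + 2*k) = k*(k - 2)*(k - 1)*(k + 3)*(k + 2)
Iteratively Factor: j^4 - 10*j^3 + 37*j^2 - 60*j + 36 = (j - 3)*(j^3 - 7*j^2 + 16*j - 12) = (j - 3)*(j - 2)*(j^2 - 5*j + 6) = (j - 3)^2*(j - 2)*(j - 2)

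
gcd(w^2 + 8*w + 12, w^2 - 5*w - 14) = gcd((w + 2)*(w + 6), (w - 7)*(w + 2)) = w + 2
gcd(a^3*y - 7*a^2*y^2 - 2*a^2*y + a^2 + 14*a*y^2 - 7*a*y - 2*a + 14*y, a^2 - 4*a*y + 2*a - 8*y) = 1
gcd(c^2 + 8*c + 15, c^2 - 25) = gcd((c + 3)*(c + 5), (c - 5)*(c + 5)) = c + 5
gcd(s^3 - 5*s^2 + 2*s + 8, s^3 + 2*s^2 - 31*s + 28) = s - 4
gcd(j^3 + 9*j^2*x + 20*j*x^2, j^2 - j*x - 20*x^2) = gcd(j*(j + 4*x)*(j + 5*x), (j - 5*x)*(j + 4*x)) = j + 4*x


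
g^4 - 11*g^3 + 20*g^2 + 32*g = g*(g - 8)*(g - 4)*(g + 1)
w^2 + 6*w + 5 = (w + 1)*(w + 5)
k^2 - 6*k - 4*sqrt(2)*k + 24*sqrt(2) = (k - 6)*(k - 4*sqrt(2))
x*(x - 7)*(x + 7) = x^3 - 49*x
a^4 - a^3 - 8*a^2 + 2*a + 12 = (a - 3)*(a + 2)*(a - sqrt(2))*(a + sqrt(2))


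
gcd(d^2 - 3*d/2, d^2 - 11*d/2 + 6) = d - 3/2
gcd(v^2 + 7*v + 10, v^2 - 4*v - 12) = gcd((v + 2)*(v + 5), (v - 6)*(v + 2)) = v + 2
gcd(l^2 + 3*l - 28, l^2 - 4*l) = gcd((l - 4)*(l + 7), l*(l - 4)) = l - 4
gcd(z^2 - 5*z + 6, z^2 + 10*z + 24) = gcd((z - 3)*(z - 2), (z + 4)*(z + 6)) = 1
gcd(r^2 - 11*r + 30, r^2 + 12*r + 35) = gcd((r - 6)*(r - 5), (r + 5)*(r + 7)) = 1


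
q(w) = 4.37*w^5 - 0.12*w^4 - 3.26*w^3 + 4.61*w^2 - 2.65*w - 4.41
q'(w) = 21.85*w^4 - 0.48*w^3 - 9.78*w^2 + 9.22*w - 2.65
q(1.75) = 58.20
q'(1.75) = 185.89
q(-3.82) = -3325.51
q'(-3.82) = 4498.87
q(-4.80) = -10723.58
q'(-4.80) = 11379.74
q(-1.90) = -70.14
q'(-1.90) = 232.57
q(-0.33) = -2.93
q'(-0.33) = -6.48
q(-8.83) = -232683.42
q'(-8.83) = 132313.28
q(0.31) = -4.87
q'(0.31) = -0.54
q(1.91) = 94.12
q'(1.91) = 266.73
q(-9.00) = -256062.06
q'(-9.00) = 142829.96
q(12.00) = 1079901.87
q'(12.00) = 450951.83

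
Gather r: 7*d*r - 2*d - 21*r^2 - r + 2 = -2*d - 21*r^2 + r*(7*d - 1) + 2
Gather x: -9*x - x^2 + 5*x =-x^2 - 4*x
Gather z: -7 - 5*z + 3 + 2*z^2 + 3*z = 2*z^2 - 2*z - 4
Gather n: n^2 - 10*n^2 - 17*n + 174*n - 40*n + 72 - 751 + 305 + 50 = -9*n^2 + 117*n - 324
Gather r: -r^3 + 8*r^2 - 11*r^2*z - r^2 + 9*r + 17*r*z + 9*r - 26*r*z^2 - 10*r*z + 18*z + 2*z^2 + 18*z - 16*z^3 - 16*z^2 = -r^3 + r^2*(7 - 11*z) + r*(-26*z^2 + 7*z + 18) - 16*z^3 - 14*z^2 + 36*z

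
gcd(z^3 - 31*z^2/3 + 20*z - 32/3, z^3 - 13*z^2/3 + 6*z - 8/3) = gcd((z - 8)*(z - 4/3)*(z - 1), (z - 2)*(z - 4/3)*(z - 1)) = z^2 - 7*z/3 + 4/3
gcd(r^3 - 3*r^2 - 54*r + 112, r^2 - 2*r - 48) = r - 8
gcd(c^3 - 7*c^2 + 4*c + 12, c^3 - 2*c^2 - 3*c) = c + 1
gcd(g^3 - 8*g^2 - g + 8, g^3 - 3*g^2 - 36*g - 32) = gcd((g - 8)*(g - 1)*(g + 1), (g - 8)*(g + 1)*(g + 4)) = g^2 - 7*g - 8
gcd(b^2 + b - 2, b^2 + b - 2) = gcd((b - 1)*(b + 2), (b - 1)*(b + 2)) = b^2 + b - 2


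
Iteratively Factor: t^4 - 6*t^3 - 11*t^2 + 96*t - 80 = (t - 4)*(t^3 - 2*t^2 - 19*t + 20) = (t - 4)*(t + 4)*(t^2 - 6*t + 5) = (t - 5)*(t - 4)*(t + 4)*(t - 1)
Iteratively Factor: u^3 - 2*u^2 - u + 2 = (u - 1)*(u^2 - u - 2) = (u - 2)*(u - 1)*(u + 1)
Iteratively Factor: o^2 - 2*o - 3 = (o + 1)*(o - 3)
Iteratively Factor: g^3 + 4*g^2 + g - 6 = (g + 3)*(g^2 + g - 2) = (g + 2)*(g + 3)*(g - 1)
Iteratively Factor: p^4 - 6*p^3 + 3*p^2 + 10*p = (p)*(p^3 - 6*p^2 + 3*p + 10) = p*(p - 5)*(p^2 - p - 2) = p*(p - 5)*(p + 1)*(p - 2)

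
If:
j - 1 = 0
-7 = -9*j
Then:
No Solution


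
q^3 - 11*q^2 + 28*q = q*(q - 7)*(q - 4)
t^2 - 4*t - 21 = (t - 7)*(t + 3)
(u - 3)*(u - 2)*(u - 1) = u^3 - 6*u^2 + 11*u - 6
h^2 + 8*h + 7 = (h + 1)*(h + 7)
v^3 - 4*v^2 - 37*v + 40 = (v - 8)*(v - 1)*(v + 5)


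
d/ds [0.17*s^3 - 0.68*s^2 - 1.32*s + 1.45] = 0.51*s^2 - 1.36*s - 1.32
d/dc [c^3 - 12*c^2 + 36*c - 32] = 3*c^2 - 24*c + 36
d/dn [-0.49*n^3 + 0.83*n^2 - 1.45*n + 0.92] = -1.47*n^2 + 1.66*n - 1.45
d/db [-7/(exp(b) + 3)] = 7*exp(b)/(exp(b) + 3)^2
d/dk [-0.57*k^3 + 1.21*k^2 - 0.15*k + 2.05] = -1.71*k^2 + 2.42*k - 0.15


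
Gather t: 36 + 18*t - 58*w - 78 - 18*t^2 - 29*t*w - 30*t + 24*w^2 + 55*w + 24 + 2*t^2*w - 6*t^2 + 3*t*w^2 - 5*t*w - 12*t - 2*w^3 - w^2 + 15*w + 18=t^2*(2*w - 24) + t*(3*w^2 - 34*w - 24) - 2*w^3 + 23*w^2 + 12*w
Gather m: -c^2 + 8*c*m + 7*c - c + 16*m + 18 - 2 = -c^2 + 6*c + m*(8*c + 16) + 16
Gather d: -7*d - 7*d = -14*d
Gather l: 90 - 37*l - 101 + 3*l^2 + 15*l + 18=3*l^2 - 22*l + 7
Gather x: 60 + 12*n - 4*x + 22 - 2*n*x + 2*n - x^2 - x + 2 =14*n - x^2 + x*(-2*n - 5) + 84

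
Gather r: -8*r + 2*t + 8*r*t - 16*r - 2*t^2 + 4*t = r*(8*t - 24) - 2*t^2 + 6*t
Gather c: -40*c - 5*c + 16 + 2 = 18 - 45*c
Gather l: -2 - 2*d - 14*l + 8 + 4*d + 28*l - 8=2*d + 14*l - 2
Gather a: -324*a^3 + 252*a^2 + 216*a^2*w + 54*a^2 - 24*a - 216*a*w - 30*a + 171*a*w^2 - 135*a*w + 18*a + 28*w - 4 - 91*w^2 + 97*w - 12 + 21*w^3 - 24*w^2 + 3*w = -324*a^3 + a^2*(216*w + 306) + a*(171*w^2 - 351*w - 36) + 21*w^3 - 115*w^2 + 128*w - 16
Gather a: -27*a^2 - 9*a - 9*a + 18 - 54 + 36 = -27*a^2 - 18*a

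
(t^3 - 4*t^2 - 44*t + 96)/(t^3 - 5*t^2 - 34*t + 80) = (t + 6)/(t + 5)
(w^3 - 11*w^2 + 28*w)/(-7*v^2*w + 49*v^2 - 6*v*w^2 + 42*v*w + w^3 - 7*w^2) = w*(4 - w)/(7*v^2 + 6*v*w - w^2)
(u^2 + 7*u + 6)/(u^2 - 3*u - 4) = (u + 6)/(u - 4)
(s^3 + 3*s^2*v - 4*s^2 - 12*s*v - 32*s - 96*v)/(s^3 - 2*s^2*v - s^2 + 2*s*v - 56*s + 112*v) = (s^2 + 3*s*v + 4*s + 12*v)/(s^2 - 2*s*v + 7*s - 14*v)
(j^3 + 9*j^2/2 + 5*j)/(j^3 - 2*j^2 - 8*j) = (j + 5/2)/(j - 4)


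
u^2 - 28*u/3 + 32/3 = (u - 8)*(u - 4/3)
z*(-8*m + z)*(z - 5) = -8*m*z^2 + 40*m*z + z^3 - 5*z^2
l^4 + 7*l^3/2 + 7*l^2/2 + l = l*(l + 1/2)*(l + 1)*(l + 2)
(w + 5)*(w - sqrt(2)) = w^2 - sqrt(2)*w + 5*w - 5*sqrt(2)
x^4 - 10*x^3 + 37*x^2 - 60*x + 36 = (x - 3)^2*(x - 2)^2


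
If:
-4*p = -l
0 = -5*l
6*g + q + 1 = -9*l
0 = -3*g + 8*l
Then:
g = 0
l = 0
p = 0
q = -1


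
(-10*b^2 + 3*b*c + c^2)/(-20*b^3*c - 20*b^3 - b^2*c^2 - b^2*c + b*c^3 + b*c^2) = (10*b^2 - 3*b*c - c^2)/(b*(20*b^2*c + 20*b^2 + b*c^2 + b*c - c^3 - c^2))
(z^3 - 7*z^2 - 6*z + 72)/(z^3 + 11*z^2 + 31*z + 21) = (z^2 - 10*z + 24)/(z^2 + 8*z + 7)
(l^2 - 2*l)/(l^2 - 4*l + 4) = l/(l - 2)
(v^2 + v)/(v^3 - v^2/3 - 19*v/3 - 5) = 3*v/(3*v^2 - 4*v - 15)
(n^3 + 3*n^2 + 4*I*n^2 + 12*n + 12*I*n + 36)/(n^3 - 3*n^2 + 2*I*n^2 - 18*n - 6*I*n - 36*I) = (n^2 + 4*I*n + 12)/(n^2 + 2*n*(-3 + I) - 12*I)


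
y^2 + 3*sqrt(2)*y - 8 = (y - sqrt(2))*(y + 4*sqrt(2))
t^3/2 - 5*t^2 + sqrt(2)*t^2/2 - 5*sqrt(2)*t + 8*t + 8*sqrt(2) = (t/2 + sqrt(2)/2)*(t - 8)*(t - 2)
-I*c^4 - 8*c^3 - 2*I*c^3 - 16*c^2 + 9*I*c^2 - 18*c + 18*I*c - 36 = (c + 2)*(c - 6*I)*(c - 3*I)*(-I*c + 1)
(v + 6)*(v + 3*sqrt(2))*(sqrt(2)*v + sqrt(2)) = sqrt(2)*v^3 + 6*v^2 + 7*sqrt(2)*v^2 + 6*sqrt(2)*v + 42*v + 36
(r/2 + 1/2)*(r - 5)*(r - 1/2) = r^3/2 - 9*r^2/4 - 3*r/2 + 5/4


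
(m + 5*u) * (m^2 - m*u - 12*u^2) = m^3 + 4*m^2*u - 17*m*u^2 - 60*u^3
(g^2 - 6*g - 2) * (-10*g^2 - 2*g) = -10*g^4 + 58*g^3 + 32*g^2 + 4*g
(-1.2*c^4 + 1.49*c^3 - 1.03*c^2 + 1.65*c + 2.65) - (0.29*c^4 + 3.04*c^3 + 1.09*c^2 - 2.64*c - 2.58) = -1.49*c^4 - 1.55*c^3 - 2.12*c^2 + 4.29*c + 5.23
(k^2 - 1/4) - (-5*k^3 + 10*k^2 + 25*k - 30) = 5*k^3 - 9*k^2 - 25*k + 119/4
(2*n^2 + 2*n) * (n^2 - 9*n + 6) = 2*n^4 - 16*n^3 - 6*n^2 + 12*n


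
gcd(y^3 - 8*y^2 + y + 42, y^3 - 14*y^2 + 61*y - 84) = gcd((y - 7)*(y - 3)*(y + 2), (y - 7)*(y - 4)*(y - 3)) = y^2 - 10*y + 21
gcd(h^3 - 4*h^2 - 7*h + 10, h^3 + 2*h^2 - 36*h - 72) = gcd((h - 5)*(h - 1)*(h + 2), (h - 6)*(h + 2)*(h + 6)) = h + 2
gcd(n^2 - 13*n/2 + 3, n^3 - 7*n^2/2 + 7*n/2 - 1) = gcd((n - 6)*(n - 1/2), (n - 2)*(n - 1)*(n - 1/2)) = n - 1/2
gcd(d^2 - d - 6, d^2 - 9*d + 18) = d - 3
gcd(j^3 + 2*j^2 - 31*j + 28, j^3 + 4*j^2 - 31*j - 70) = j + 7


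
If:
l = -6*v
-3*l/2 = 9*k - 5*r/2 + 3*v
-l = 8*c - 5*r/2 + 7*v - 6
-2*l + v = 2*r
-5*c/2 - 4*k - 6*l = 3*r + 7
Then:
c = 10542/1063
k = 12638/1063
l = -30672/1063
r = 33228/1063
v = 5112/1063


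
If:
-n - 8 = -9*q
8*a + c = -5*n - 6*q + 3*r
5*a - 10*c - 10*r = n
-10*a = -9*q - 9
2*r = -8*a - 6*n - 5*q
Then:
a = 27297/19015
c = 2119/7606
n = -10057/3803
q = 2263/3803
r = 26759/38030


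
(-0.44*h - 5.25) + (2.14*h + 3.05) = 1.7*h - 2.2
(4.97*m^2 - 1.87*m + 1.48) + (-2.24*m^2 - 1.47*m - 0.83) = 2.73*m^2 - 3.34*m + 0.65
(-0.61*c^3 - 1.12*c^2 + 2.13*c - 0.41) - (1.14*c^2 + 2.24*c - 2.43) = -0.61*c^3 - 2.26*c^2 - 0.11*c + 2.02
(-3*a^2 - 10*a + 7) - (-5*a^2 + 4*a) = 2*a^2 - 14*a + 7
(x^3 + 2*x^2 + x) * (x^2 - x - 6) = x^5 + x^4 - 7*x^3 - 13*x^2 - 6*x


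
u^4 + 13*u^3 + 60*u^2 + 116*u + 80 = (u + 2)^2*(u + 4)*(u + 5)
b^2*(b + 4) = b^3 + 4*b^2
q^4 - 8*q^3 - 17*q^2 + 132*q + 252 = (q - 7)*(q - 6)*(q + 2)*(q + 3)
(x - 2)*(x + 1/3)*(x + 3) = x^3 + 4*x^2/3 - 17*x/3 - 2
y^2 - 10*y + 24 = (y - 6)*(y - 4)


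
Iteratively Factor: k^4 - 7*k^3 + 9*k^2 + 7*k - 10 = (k + 1)*(k^3 - 8*k^2 + 17*k - 10) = (k - 5)*(k + 1)*(k^2 - 3*k + 2) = (k - 5)*(k - 2)*(k + 1)*(k - 1)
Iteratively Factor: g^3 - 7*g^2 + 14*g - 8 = (g - 1)*(g^2 - 6*g + 8) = (g - 4)*(g - 1)*(g - 2)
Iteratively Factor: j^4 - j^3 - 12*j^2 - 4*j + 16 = (j + 2)*(j^3 - 3*j^2 - 6*j + 8) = (j + 2)^2*(j^2 - 5*j + 4) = (j - 4)*(j + 2)^2*(j - 1)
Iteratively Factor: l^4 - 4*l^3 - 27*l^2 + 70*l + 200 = (l - 5)*(l^3 + l^2 - 22*l - 40) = (l - 5)*(l + 4)*(l^2 - 3*l - 10) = (l - 5)*(l + 2)*(l + 4)*(l - 5)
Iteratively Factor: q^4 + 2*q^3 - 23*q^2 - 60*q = (q + 4)*(q^3 - 2*q^2 - 15*q) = (q - 5)*(q + 4)*(q^2 + 3*q) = (q - 5)*(q + 3)*(q + 4)*(q)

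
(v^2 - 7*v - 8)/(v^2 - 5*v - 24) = (v + 1)/(v + 3)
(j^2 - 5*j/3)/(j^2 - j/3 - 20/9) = 3*j/(3*j + 4)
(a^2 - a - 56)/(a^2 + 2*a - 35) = (a - 8)/(a - 5)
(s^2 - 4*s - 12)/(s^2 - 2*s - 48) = (-s^2 + 4*s + 12)/(-s^2 + 2*s + 48)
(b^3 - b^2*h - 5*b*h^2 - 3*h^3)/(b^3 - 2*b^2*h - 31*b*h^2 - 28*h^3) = (b^2 - 2*b*h - 3*h^2)/(b^2 - 3*b*h - 28*h^2)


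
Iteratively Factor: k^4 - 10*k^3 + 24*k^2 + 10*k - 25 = (k - 5)*(k^3 - 5*k^2 - k + 5) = (k - 5)^2*(k^2 - 1) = (k - 5)^2*(k + 1)*(k - 1)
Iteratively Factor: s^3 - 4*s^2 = (s)*(s^2 - 4*s) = s*(s - 4)*(s)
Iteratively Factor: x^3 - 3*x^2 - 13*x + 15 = (x + 3)*(x^2 - 6*x + 5) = (x - 1)*(x + 3)*(x - 5)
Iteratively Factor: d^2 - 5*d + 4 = (d - 1)*(d - 4)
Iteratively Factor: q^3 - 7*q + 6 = (q + 3)*(q^2 - 3*q + 2) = (q - 1)*(q + 3)*(q - 2)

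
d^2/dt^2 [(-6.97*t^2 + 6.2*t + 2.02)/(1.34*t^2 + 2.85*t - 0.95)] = (75.5023*t^3 - 31.474188*t^2 + 93.64188*t + 58.94997)/(2.406104*t^6 + 15.35238*t^5 + 27.53499*t^4 + 1.380825*t^3 - 19.521075*t^2 + 7.716375*t - 0.857375)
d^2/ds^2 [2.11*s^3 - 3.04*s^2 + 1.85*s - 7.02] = 12.66*s - 6.08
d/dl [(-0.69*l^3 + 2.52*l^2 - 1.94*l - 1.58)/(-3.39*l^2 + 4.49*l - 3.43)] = (2.3391*l^4 - 6.1962*l^3 + 11.8383*l^2 - 27.9996*l + 13.7484)/(11.4921*l^4 - 30.4422*l^3 + 43.4155*l^2 - 30.8014*l + 11.7649)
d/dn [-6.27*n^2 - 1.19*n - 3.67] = -12.54*n - 1.19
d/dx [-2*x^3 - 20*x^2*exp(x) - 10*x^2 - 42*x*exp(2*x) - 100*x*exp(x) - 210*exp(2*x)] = -20*x^2*exp(x) - 6*x^2 - 84*x*exp(2*x) - 140*x*exp(x) - 20*x - 462*exp(2*x) - 100*exp(x)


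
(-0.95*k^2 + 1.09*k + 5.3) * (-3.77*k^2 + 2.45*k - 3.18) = 3.5815*k^4 - 6.4368*k^3 - 14.2895*k^2 + 9.5188*k - 16.854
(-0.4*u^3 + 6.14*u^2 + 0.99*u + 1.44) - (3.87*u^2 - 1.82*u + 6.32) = -0.4*u^3 + 2.27*u^2 + 2.81*u - 4.88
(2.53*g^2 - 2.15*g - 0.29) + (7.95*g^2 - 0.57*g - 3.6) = 10.48*g^2 - 2.72*g - 3.89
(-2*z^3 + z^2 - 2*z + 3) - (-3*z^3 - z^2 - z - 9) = z^3 + 2*z^2 - z + 12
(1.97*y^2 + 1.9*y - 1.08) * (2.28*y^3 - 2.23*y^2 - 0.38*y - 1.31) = 4.4916*y^5 - 0.0610999999999997*y^4 - 7.448*y^3 - 0.8943*y^2 - 2.0786*y + 1.4148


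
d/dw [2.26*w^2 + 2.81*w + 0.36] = 4.52*w + 2.81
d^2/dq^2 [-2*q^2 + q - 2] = -4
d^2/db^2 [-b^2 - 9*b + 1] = -2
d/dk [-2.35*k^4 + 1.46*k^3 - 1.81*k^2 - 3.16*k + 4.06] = -9.4*k^3 + 4.38*k^2 - 3.62*k - 3.16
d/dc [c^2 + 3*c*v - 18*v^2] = 2*c + 3*v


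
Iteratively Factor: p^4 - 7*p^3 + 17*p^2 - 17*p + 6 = (p - 2)*(p^3 - 5*p^2 + 7*p - 3) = (p - 2)*(p - 1)*(p^2 - 4*p + 3) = (p - 2)*(p - 1)^2*(p - 3)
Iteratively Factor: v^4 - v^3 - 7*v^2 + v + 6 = (v + 2)*(v^3 - 3*v^2 - v + 3) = (v - 1)*(v + 2)*(v^2 - 2*v - 3) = (v - 1)*(v + 1)*(v + 2)*(v - 3)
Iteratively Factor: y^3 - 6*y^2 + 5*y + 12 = (y + 1)*(y^2 - 7*y + 12) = (y - 3)*(y + 1)*(y - 4)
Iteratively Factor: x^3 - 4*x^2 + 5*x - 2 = (x - 1)*(x^2 - 3*x + 2) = (x - 2)*(x - 1)*(x - 1)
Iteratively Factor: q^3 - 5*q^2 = (q)*(q^2 - 5*q) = q*(q - 5)*(q)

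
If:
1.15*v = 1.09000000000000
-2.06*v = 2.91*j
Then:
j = -0.67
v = 0.95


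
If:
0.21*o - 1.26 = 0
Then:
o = 6.00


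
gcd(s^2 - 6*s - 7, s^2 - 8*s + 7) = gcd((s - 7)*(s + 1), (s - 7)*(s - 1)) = s - 7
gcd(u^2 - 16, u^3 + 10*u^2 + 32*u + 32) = u + 4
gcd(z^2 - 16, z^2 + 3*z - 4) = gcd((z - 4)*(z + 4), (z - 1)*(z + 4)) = z + 4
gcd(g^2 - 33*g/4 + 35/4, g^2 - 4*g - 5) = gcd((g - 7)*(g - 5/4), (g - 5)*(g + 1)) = 1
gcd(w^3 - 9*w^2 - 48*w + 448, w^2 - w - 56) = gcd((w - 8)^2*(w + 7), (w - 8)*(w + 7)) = w^2 - w - 56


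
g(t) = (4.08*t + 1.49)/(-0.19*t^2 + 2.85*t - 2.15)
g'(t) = (0.38*t - 2.85)*(4.08*t + 1.49)/(-0.19*t^2 + 2.85*t - 2.15)^2 + 4.08/(-0.19*t^2 + 2.85*t - 2.15) = (0.7752*t^2 + 0.5662*t - 13.0185)/(0.0361*t^4 - 1.083*t^3 + 8.9395*t^2 - 12.255*t + 4.6225)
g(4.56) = 2.91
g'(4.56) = 0.12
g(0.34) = -2.39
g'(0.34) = -8.80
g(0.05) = -0.84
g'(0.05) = -3.22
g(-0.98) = 0.49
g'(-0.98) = -0.49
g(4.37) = 2.89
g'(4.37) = 0.10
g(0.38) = -2.78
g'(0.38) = -10.60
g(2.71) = 3.00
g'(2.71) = -0.33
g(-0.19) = -0.26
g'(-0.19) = -1.80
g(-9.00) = 0.82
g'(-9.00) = 0.02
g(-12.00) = 0.75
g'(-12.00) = 0.02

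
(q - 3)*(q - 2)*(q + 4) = q^3 - q^2 - 14*q + 24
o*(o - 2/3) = o^2 - 2*o/3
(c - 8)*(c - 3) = c^2 - 11*c + 24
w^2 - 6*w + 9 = (w - 3)^2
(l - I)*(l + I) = l^2 + 1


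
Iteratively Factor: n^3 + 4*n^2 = (n)*(n^2 + 4*n) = n^2*(n + 4)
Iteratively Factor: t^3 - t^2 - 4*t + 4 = (t - 2)*(t^2 + t - 2) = (t - 2)*(t - 1)*(t + 2)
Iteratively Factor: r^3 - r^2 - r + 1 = (r - 1)*(r^2 - 1) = (r - 1)^2*(r + 1)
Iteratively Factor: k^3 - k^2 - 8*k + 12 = (k - 2)*(k^2 + k - 6) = (k - 2)*(k + 3)*(k - 2)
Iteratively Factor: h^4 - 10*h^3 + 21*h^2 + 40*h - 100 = (h + 2)*(h^3 - 12*h^2 + 45*h - 50) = (h - 5)*(h + 2)*(h^2 - 7*h + 10) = (h - 5)^2*(h + 2)*(h - 2)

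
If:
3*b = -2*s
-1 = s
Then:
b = 2/3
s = -1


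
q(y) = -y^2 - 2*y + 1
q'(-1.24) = 0.48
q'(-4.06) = 6.12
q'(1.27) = -4.54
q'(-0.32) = -1.36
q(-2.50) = -0.25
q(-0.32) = 1.54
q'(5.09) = -12.18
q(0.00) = 1.00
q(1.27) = -3.15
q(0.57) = -0.46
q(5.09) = -35.09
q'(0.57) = -3.14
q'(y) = -2*y - 2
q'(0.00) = -2.00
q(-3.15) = -2.62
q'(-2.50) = 3.00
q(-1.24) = 1.94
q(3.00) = -14.00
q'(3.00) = -8.00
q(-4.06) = -7.36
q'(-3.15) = 4.30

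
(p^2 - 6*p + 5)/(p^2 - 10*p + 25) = (p - 1)/(p - 5)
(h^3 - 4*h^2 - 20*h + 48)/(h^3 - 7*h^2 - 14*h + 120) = (h - 2)/(h - 5)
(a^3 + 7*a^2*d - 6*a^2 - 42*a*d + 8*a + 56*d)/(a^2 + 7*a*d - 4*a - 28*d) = a - 2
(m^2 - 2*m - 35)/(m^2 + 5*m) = (m - 7)/m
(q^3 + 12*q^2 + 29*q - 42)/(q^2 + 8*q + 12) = (q^2 + 6*q - 7)/(q + 2)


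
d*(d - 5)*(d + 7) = d^3 + 2*d^2 - 35*d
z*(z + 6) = z^2 + 6*z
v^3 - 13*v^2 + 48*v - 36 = (v - 6)^2*(v - 1)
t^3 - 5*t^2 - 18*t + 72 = (t - 6)*(t - 3)*(t + 4)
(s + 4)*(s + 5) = s^2 + 9*s + 20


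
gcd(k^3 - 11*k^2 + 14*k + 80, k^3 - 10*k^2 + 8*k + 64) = k^2 - 6*k - 16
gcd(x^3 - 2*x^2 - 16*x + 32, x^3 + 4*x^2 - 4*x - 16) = x^2 + 2*x - 8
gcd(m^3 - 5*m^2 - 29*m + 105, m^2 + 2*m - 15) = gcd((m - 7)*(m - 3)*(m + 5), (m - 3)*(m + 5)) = m^2 + 2*m - 15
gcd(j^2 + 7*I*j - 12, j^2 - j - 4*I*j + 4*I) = 1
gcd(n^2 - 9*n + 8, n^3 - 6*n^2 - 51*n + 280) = n - 8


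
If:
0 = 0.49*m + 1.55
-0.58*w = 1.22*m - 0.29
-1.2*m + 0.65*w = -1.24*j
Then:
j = -6.81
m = -3.16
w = 7.15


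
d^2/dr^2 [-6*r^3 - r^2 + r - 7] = -36*r - 2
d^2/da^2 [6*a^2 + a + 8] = 12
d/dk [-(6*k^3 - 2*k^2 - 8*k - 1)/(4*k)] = -3*k + 1/2 - 1/(4*k^2)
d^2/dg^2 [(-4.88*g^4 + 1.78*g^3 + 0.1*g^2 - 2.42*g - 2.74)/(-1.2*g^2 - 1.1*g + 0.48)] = (14.0544*g^6 + 38.6496*g^5 + 18.56352*g^4 - 40.3508*g^3 + 42.459264*g^2 + 27.603648*g + 12.29672)/(1.728*g^6 + 4.752*g^5 + 2.2824*g^4 - 2.4706*g^3 - 0.91296*g^2 + 0.76032*g - 0.110592)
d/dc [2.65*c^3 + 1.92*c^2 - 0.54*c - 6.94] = 7.95*c^2 + 3.84*c - 0.54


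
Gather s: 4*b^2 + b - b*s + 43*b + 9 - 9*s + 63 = 4*b^2 + 44*b + s*(-b - 9) + 72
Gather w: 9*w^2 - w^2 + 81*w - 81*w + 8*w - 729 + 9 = 8*w^2 + 8*w - 720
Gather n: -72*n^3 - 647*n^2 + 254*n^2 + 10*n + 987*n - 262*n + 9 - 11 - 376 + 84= -72*n^3 - 393*n^2 + 735*n - 294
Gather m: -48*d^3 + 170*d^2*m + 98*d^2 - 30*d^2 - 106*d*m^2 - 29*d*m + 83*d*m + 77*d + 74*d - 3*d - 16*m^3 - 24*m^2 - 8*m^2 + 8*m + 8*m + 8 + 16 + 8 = -48*d^3 + 68*d^2 + 148*d - 16*m^3 + m^2*(-106*d - 32) + m*(170*d^2 + 54*d + 16) + 32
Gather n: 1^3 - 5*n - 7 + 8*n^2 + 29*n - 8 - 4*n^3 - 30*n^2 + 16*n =-4*n^3 - 22*n^2 + 40*n - 14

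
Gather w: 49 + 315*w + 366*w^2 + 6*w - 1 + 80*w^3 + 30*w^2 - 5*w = 80*w^3 + 396*w^2 + 316*w + 48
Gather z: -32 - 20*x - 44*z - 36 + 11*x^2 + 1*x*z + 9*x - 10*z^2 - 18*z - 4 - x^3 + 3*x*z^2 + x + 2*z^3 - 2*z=-x^3 + 11*x^2 - 10*x + 2*z^3 + z^2*(3*x - 10) + z*(x - 64) - 72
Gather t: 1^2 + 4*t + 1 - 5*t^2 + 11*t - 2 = -5*t^2 + 15*t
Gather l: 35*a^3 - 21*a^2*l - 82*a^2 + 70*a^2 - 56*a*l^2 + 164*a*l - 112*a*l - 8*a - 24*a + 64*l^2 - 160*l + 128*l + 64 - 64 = 35*a^3 - 12*a^2 - 32*a + l^2*(64 - 56*a) + l*(-21*a^2 + 52*a - 32)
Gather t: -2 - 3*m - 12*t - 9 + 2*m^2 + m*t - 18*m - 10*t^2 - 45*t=2*m^2 - 21*m - 10*t^2 + t*(m - 57) - 11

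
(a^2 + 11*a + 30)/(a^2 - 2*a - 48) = (a + 5)/(a - 8)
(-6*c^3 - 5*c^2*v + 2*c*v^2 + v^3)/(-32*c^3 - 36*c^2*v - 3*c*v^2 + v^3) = (-6*c^2 + c*v + v^2)/(-32*c^2 - 4*c*v + v^2)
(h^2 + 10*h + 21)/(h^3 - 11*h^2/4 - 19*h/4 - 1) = 4*(h^2 + 10*h + 21)/(4*h^3 - 11*h^2 - 19*h - 4)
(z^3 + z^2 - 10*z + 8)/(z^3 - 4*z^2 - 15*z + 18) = (z^2 + 2*z - 8)/(z^2 - 3*z - 18)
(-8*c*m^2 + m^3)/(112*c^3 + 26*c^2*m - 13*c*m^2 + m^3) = -m^2/(14*c^2 + 5*c*m - m^2)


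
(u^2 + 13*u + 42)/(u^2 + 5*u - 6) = (u + 7)/(u - 1)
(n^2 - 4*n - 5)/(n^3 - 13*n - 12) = (n - 5)/(n^2 - n - 12)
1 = 1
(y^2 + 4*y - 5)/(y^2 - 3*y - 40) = (y - 1)/(y - 8)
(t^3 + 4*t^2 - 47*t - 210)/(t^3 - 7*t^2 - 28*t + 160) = (t^2 - t - 42)/(t^2 - 12*t + 32)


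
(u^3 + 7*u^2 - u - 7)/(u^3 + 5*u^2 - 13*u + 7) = (u + 1)/(u - 1)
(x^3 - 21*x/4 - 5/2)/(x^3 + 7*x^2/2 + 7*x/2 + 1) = (x - 5/2)/(x + 1)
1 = 1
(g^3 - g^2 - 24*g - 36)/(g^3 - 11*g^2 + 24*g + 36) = (g^2 + 5*g + 6)/(g^2 - 5*g - 6)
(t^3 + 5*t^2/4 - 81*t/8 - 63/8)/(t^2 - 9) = (8*t^2 + 34*t + 21)/(8*(t + 3))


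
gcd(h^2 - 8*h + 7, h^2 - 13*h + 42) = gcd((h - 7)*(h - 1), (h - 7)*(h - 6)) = h - 7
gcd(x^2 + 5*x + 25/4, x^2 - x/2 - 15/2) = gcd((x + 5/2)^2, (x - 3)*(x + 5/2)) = x + 5/2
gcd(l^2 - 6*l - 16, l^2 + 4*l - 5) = 1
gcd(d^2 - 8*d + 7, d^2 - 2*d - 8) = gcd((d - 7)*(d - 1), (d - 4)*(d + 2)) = 1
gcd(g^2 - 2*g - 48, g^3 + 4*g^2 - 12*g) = g + 6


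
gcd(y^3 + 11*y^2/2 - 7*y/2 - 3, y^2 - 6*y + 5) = y - 1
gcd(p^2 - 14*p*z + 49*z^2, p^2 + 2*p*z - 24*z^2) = 1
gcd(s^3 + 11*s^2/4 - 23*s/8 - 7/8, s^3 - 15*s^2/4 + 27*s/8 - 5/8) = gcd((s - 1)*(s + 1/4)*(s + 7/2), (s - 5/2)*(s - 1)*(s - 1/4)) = s - 1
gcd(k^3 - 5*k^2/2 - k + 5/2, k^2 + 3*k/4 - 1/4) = k + 1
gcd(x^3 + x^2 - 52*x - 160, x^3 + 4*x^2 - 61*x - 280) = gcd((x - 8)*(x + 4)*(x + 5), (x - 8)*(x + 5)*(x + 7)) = x^2 - 3*x - 40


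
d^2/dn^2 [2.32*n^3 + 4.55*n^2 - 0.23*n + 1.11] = 13.92*n + 9.1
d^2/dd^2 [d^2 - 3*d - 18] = 2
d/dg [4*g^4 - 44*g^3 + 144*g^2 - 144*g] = 16*g^3 - 132*g^2 + 288*g - 144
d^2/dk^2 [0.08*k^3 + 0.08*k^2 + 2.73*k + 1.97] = 0.48*k + 0.16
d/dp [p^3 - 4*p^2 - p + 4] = 3*p^2 - 8*p - 1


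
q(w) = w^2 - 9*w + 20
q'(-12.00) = -33.00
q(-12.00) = 272.00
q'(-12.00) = -33.00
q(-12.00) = 272.00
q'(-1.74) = -12.48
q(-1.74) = 38.69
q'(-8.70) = -26.40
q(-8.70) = 173.99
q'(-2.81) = -14.62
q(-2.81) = 53.19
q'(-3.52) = -16.04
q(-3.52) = 64.07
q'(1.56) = -5.88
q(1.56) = 8.39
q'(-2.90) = -14.80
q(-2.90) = 54.51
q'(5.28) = 1.56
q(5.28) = 0.36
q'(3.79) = -1.42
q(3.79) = 0.25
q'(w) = 2*w - 9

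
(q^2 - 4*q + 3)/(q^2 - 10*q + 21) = (q - 1)/(q - 7)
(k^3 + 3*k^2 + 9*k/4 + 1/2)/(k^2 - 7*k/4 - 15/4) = (4*k^3 + 12*k^2 + 9*k + 2)/(4*k^2 - 7*k - 15)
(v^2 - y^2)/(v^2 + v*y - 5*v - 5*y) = (v - y)/(v - 5)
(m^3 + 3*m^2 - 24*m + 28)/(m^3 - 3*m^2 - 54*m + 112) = (m - 2)/(m - 8)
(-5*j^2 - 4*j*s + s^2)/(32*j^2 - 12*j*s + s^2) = (-5*j^2 - 4*j*s + s^2)/(32*j^2 - 12*j*s + s^2)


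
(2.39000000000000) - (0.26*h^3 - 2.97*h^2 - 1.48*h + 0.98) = -0.26*h^3 + 2.97*h^2 + 1.48*h + 1.41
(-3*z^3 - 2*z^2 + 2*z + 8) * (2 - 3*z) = 9*z^4 - 10*z^2 - 20*z + 16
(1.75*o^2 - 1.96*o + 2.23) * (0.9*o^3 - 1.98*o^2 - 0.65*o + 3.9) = 1.575*o^5 - 5.229*o^4 + 4.7503*o^3 + 3.6836*o^2 - 9.0935*o + 8.697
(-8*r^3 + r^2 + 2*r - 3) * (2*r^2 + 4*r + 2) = -16*r^5 - 30*r^4 - 8*r^3 + 4*r^2 - 8*r - 6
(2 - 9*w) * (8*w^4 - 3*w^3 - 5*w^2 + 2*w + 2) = -72*w^5 + 43*w^4 + 39*w^3 - 28*w^2 - 14*w + 4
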